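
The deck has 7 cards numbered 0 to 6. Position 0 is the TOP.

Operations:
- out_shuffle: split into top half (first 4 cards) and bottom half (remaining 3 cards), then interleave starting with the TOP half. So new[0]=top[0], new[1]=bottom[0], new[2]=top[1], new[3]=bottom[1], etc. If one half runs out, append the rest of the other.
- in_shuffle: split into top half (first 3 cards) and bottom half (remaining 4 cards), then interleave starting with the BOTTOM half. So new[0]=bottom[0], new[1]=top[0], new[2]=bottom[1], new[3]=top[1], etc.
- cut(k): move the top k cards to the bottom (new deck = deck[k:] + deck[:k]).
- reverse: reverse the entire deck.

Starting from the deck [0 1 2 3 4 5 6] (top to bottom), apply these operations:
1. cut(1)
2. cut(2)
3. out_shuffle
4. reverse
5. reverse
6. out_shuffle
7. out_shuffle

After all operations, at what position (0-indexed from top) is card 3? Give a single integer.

After op 1 (cut(1)): [1 2 3 4 5 6 0]
After op 2 (cut(2)): [3 4 5 6 0 1 2]
After op 3 (out_shuffle): [3 0 4 1 5 2 6]
After op 4 (reverse): [6 2 5 1 4 0 3]
After op 5 (reverse): [3 0 4 1 5 2 6]
After op 6 (out_shuffle): [3 5 0 2 4 6 1]
After op 7 (out_shuffle): [3 4 5 6 0 1 2]
Card 3 is at position 0.

Answer: 0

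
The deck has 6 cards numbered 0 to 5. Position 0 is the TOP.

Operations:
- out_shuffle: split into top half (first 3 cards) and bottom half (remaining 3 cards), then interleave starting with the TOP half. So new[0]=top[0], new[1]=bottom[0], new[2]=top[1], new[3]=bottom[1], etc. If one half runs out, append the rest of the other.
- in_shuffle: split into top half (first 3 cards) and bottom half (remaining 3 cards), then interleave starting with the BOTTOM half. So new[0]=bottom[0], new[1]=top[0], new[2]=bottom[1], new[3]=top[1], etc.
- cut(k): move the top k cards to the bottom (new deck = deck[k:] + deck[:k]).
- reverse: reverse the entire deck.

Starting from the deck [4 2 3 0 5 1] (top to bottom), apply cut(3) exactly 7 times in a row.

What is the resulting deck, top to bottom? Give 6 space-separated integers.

After op 1 (cut(3)): [0 5 1 4 2 3]
After op 2 (cut(3)): [4 2 3 0 5 1]
After op 3 (cut(3)): [0 5 1 4 2 3]
After op 4 (cut(3)): [4 2 3 0 5 1]
After op 5 (cut(3)): [0 5 1 4 2 3]
After op 6 (cut(3)): [4 2 3 0 5 1]
After op 7 (cut(3)): [0 5 1 4 2 3]

Answer: 0 5 1 4 2 3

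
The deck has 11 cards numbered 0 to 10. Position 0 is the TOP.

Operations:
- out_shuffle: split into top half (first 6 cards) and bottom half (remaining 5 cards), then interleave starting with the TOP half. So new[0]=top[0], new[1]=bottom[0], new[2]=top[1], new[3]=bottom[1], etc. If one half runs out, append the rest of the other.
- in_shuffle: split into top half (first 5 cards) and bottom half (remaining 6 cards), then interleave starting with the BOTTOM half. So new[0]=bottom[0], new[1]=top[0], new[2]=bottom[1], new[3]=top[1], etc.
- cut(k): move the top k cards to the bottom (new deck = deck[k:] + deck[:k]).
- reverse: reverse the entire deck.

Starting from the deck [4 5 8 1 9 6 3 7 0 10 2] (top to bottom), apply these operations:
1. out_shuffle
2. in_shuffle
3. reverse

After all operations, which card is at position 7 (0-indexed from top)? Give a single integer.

Answer: 3

Derivation:
After op 1 (out_shuffle): [4 3 5 7 8 0 1 10 9 2 6]
After op 2 (in_shuffle): [0 4 1 3 10 5 9 7 2 8 6]
After op 3 (reverse): [6 8 2 7 9 5 10 3 1 4 0]
Position 7: card 3.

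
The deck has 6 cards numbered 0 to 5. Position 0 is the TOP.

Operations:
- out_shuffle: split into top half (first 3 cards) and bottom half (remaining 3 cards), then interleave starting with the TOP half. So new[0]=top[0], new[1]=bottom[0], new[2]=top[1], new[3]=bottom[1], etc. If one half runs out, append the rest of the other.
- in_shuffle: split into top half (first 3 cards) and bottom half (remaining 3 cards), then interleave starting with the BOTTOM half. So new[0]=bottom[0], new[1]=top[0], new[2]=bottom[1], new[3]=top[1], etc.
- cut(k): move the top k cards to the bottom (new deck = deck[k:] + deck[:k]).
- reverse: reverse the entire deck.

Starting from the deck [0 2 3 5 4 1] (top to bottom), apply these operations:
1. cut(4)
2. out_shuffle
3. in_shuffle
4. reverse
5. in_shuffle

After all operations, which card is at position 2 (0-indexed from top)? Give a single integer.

Answer: 4

Derivation:
After op 1 (cut(4)): [4 1 0 2 3 5]
After op 2 (out_shuffle): [4 2 1 3 0 5]
After op 3 (in_shuffle): [3 4 0 2 5 1]
After op 4 (reverse): [1 5 2 0 4 3]
After op 5 (in_shuffle): [0 1 4 5 3 2]
Position 2: card 4.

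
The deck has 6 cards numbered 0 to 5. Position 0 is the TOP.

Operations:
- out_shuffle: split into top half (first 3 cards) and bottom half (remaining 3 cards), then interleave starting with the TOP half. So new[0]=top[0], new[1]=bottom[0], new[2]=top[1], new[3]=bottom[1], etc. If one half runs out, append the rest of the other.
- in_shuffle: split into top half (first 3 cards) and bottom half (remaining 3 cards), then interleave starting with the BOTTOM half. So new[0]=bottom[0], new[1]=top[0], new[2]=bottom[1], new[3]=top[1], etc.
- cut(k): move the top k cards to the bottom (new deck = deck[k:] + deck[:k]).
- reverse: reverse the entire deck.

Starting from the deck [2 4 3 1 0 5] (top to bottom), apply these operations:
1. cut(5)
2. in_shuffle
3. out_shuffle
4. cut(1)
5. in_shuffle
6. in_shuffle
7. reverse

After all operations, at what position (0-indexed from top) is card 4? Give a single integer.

After op 1 (cut(5)): [5 2 4 3 1 0]
After op 2 (in_shuffle): [3 5 1 2 0 4]
After op 3 (out_shuffle): [3 2 5 0 1 4]
After op 4 (cut(1)): [2 5 0 1 4 3]
After op 5 (in_shuffle): [1 2 4 5 3 0]
After op 6 (in_shuffle): [5 1 3 2 0 4]
After op 7 (reverse): [4 0 2 3 1 5]
Card 4 is at position 0.

Answer: 0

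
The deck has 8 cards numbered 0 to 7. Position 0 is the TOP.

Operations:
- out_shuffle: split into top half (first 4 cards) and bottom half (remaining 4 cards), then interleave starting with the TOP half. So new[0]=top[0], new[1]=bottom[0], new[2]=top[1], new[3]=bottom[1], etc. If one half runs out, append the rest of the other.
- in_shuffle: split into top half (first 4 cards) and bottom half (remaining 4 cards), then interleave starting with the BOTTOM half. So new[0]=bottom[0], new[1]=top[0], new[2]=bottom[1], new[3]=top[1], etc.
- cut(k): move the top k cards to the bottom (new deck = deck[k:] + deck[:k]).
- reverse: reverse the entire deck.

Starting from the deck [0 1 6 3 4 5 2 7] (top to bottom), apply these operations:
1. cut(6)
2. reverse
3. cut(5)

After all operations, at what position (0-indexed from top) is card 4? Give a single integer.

Answer: 4

Derivation:
After op 1 (cut(6)): [2 7 0 1 6 3 4 5]
After op 2 (reverse): [5 4 3 6 1 0 7 2]
After op 3 (cut(5)): [0 7 2 5 4 3 6 1]
Card 4 is at position 4.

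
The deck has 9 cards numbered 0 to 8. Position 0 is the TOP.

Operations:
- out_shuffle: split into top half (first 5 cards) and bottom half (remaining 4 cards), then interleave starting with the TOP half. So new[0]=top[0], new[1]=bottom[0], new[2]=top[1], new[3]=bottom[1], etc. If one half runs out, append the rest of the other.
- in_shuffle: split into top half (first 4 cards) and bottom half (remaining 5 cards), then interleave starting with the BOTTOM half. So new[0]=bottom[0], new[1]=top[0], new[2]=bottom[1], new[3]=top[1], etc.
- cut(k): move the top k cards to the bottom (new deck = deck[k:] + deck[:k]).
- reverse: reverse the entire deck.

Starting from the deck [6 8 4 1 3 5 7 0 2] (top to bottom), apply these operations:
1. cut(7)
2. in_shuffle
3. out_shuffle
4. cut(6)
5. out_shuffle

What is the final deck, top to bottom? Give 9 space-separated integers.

After op 1 (cut(7)): [0 2 6 8 4 1 3 5 7]
After op 2 (in_shuffle): [4 0 1 2 3 6 5 8 7]
After op 3 (out_shuffle): [4 6 0 5 1 8 2 7 3]
After op 4 (cut(6)): [2 7 3 4 6 0 5 1 8]
After op 5 (out_shuffle): [2 0 7 5 3 1 4 8 6]

Answer: 2 0 7 5 3 1 4 8 6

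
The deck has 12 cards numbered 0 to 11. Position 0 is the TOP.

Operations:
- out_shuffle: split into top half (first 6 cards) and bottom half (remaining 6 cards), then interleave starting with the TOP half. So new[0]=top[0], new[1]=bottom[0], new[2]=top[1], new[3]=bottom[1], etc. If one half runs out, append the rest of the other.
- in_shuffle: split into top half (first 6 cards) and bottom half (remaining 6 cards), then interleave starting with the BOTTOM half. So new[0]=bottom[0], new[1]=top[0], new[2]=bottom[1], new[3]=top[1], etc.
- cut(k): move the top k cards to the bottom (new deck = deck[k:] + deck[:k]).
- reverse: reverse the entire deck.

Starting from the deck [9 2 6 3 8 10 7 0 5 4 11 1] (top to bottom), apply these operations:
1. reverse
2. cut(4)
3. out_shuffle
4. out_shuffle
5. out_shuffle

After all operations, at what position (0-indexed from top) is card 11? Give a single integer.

After op 1 (reverse): [1 11 4 5 0 7 10 8 3 6 2 9]
After op 2 (cut(4)): [0 7 10 8 3 6 2 9 1 11 4 5]
After op 3 (out_shuffle): [0 2 7 9 10 1 8 11 3 4 6 5]
After op 4 (out_shuffle): [0 8 2 11 7 3 9 4 10 6 1 5]
After op 5 (out_shuffle): [0 9 8 4 2 10 11 6 7 1 3 5]
Card 11 is at position 6.

Answer: 6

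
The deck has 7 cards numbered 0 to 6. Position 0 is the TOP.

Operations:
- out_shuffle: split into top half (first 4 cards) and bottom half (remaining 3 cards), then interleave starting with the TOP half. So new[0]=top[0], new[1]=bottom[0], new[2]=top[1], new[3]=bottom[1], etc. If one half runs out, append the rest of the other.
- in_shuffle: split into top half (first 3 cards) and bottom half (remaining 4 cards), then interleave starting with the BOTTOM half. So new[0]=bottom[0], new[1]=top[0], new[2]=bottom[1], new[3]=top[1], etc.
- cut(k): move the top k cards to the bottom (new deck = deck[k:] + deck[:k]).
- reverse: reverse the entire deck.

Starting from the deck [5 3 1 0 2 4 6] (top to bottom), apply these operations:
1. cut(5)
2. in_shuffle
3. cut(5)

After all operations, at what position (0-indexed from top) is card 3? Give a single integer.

Answer: 2

Derivation:
After op 1 (cut(5)): [4 6 5 3 1 0 2]
After op 2 (in_shuffle): [3 4 1 6 0 5 2]
After op 3 (cut(5)): [5 2 3 4 1 6 0]
Card 3 is at position 2.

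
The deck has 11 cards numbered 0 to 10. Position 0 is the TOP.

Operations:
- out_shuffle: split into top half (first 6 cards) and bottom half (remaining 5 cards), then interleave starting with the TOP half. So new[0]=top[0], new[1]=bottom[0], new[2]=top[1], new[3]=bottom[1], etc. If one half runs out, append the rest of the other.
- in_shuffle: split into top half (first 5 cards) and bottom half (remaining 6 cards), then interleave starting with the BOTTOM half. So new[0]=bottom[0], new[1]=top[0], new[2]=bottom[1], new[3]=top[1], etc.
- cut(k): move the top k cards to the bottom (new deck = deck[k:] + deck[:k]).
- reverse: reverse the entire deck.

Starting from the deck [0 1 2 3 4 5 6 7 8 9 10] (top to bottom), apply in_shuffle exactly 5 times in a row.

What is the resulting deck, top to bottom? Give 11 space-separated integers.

Answer: 9 8 7 6 5 4 3 2 1 0 10

Derivation:
After op 1 (in_shuffle): [5 0 6 1 7 2 8 3 9 4 10]
After op 2 (in_shuffle): [2 5 8 0 3 6 9 1 4 7 10]
After op 3 (in_shuffle): [6 2 9 5 1 8 4 0 7 3 10]
After op 4 (in_shuffle): [8 6 4 2 0 9 7 5 3 1 10]
After op 5 (in_shuffle): [9 8 7 6 5 4 3 2 1 0 10]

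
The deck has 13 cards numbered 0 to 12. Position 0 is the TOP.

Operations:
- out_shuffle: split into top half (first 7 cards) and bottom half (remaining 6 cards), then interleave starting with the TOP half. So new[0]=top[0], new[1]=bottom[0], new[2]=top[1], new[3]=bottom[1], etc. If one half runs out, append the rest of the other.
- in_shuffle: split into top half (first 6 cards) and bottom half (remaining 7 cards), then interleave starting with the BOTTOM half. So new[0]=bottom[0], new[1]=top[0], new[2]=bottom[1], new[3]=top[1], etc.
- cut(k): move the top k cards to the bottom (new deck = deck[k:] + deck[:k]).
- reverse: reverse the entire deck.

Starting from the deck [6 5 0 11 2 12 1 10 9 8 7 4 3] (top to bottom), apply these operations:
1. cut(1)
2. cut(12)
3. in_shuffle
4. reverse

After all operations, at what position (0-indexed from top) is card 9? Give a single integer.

After op 1 (cut(1)): [5 0 11 2 12 1 10 9 8 7 4 3 6]
After op 2 (cut(12)): [6 5 0 11 2 12 1 10 9 8 7 4 3]
After op 3 (in_shuffle): [1 6 10 5 9 0 8 11 7 2 4 12 3]
After op 4 (reverse): [3 12 4 2 7 11 8 0 9 5 10 6 1]
Card 9 is at position 8.

Answer: 8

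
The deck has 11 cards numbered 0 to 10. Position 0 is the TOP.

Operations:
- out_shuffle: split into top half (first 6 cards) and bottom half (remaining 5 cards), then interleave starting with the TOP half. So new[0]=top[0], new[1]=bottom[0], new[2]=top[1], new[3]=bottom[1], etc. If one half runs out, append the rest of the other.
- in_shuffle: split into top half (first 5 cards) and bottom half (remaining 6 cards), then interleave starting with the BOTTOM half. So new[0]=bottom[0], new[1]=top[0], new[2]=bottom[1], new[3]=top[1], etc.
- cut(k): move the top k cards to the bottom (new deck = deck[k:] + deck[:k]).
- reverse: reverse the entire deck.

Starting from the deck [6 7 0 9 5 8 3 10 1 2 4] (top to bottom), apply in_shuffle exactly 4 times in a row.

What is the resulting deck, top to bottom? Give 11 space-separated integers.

Answer: 1 3 5 0 6 2 10 8 9 7 4

Derivation:
After op 1 (in_shuffle): [8 6 3 7 10 0 1 9 2 5 4]
After op 2 (in_shuffle): [0 8 1 6 9 3 2 7 5 10 4]
After op 3 (in_shuffle): [3 0 2 8 7 1 5 6 10 9 4]
After op 4 (in_shuffle): [1 3 5 0 6 2 10 8 9 7 4]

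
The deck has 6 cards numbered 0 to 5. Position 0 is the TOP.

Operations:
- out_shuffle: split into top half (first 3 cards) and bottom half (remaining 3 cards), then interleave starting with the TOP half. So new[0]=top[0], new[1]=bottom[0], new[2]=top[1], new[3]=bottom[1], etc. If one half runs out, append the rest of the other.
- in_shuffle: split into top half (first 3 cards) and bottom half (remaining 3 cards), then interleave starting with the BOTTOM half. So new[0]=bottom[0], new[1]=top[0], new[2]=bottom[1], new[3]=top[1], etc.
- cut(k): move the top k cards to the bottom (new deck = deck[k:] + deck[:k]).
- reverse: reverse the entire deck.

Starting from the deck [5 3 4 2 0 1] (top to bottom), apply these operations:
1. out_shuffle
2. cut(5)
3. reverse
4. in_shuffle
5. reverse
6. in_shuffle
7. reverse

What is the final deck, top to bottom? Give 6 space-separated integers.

After op 1 (out_shuffle): [5 2 3 0 4 1]
After op 2 (cut(5)): [1 5 2 3 0 4]
After op 3 (reverse): [4 0 3 2 5 1]
After op 4 (in_shuffle): [2 4 5 0 1 3]
After op 5 (reverse): [3 1 0 5 4 2]
After op 6 (in_shuffle): [5 3 4 1 2 0]
After op 7 (reverse): [0 2 1 4 3 5]

Answer: 0 2 1 4 3 5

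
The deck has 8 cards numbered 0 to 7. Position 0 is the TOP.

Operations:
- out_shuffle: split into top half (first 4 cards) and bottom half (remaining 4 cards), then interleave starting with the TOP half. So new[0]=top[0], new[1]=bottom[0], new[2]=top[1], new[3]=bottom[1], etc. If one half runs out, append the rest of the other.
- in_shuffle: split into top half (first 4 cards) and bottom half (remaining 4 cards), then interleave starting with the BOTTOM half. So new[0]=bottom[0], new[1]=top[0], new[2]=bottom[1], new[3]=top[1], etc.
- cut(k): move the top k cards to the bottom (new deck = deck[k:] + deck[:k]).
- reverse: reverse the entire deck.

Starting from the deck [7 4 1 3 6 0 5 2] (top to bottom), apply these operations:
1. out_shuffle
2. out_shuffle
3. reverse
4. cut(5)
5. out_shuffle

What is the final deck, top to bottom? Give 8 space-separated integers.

Answer: 6 0 1 3 7 4 2 5

Derivation:
After op 1 (out_shuffle): [7 6 4 0 1 5 3 2]
After op 2 (out_shuffle): [7 1 6 5 4 3 0 2]
After op 3 (reverse): [2 0 3 4 5 6 1 7]
After op 4 (cut(5)): [6 1 7 2 0 3 4 5]
After op 5 (out_shuffle): [6 0 1 3 7 4 2 5]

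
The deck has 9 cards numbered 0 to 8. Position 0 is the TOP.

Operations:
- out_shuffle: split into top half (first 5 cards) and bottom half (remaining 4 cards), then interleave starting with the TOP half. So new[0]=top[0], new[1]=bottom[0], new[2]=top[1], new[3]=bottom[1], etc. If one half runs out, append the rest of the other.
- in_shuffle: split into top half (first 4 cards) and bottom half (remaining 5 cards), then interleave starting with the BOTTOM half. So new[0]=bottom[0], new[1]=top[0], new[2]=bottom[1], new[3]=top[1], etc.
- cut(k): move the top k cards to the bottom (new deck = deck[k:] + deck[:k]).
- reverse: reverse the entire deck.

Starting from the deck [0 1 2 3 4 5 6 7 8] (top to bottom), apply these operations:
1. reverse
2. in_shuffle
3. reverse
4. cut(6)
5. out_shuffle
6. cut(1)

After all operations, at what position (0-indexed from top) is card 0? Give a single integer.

After op 1 (reverse): [8 7 6 5 4 3 2 1 0]
After op 2 (in_shuffle): [4 8 3 7 2 6 1 5 0]
After op 3 (reverse): [0 5 1 6 2 7 3 8 4]
After op 4 (cut(6)): [3 8 4 0 5 1 6 2 7]
After op 5 (out_shuffle): [3 1 8 6 4 2 0 7 5]
After op 6 (cut(1)): [1 8 6 4 2 0 7 5 3]
Card 0 is at position 5.

Answer: 5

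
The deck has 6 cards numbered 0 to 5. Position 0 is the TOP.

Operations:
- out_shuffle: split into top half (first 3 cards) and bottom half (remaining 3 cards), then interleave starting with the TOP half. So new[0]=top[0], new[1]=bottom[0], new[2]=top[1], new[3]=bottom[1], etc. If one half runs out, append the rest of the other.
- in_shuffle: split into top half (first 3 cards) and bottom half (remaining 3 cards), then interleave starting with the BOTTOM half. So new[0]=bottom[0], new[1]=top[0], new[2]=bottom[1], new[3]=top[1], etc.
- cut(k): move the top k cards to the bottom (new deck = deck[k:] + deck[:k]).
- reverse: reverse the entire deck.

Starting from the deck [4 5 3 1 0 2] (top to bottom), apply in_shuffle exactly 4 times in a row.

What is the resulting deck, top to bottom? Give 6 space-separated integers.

After op 1 (in_shuffle): [1 4 0 5 2 3]
After op 2 (in_shuffle): [5 1 2 4 3 0]
After op 3 (in_shuffle): [4 5 3 1 0 2]
After op 4 (in_shuffle): [1 4 0 5 2 3]

Answer: 1 4 0 5 2 3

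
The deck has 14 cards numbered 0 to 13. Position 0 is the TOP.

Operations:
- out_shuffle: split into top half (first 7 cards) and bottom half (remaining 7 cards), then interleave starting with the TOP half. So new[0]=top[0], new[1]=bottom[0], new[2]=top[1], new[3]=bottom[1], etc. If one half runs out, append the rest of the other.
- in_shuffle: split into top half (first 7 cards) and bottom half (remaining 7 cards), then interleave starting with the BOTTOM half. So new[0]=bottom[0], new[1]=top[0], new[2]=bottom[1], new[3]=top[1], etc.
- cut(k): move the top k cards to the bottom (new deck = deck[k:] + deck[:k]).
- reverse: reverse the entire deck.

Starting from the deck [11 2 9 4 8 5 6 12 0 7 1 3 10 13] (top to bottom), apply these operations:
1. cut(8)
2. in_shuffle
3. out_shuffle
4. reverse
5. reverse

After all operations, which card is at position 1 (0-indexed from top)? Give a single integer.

After op 1 (cut(8)): [0 7 1 3 10 13 11 2 9 4 8 5 6 12]
After op 2 (in_shuffle): [2 0 9 7 4 1 8 3 5 10 6 13 12 11]
After op 3 (out_shuffle): [2 3 0 5 9 10 7 6 4 13 1 12 8 11]
After op 4 (reverse): [11 8 12 1 13 4 6 7 10 9 5 0 3 2]
After op 5 (reverse): [2 3 0 5 9 10 7 6 4 13 1 12 8 11]
Position 1: card 3.

Answer: 3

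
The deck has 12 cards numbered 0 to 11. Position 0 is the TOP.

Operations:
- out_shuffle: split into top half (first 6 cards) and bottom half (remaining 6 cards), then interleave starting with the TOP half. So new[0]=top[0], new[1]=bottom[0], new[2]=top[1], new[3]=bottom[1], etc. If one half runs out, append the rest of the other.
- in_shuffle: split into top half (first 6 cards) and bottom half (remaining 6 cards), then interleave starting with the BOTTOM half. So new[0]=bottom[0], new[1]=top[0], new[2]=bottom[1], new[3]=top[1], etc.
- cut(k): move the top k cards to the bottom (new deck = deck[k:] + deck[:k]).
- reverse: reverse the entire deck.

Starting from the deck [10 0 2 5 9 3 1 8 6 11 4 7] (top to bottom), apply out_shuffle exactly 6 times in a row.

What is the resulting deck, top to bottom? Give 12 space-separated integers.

Answer: 10 3 4 9 11 5 6 2 8 0 1 7

Derivation:
After op 1 (out_shuffle): [10 1 0 8 2 6 5 11 9 4 3 7]
After op 2 (out_shuffle): [10 5 1 11 0 9 8 4 2 3 6 7]
After op 3 (out_shuffle): [10 8 5 4 1 2 11 3 0 6 9 7]
After op 4 (out_shuffle): [10 11 8 3 5 0 4 6 1 9 2 7]
After op 5 (out_shuffle): [10 4 11 6 8 1 3 9 5 2 0 7]
After op 6 (out_shuffle): [10 3 4 9 11 5 6 2 8 0 1 7]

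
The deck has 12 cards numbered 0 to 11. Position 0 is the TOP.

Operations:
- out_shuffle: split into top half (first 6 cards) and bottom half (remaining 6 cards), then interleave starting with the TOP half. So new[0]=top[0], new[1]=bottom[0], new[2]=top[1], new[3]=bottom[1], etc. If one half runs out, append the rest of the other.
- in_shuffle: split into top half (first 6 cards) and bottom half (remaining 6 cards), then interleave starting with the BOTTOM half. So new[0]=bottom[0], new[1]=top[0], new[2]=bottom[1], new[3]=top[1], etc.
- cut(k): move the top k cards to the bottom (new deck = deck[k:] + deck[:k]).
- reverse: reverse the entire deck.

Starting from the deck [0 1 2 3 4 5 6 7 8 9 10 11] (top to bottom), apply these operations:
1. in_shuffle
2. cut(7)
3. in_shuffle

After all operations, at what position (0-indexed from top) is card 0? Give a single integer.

Answer: 0

Derivation:
After op 1 (in_shuffle): [6 0 7 1 8 2 9 3 10 4 11 5]
After op 2 (cut(7)): [3 10 4 11 5 6 0 7 1 8 2 9]
After op 3 (in_shuffle): [0 3 7 10 1 4 8 11 2 5 9 6]
Card 0 is at position 0.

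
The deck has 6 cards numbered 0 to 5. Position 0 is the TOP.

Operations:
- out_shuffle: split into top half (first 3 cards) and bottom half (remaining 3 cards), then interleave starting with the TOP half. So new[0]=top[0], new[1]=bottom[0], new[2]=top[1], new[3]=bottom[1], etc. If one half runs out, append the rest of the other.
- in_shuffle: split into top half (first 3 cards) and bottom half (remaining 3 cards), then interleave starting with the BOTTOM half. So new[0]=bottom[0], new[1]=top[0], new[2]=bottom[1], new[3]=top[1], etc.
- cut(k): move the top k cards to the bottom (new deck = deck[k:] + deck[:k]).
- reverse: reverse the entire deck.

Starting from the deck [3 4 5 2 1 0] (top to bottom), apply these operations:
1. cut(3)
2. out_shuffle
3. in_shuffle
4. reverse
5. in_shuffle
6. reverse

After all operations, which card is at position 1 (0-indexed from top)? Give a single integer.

After op 1 (cut(3)): [2 1 0 3 4 5]
After op 2 (out_shuffle): [2 3 1 4 0 5]
After op 3 (in_shuffle): [4 2 0 3 5 1]
After op 4 (reverse): [1 5 3 0 2 4]
After op 5 (in_shuffle): [0 1 2 5 4 3]
After op 6 (reverse): [3 4 5 2 1 0]
Position 1: card 4.

Answer: 4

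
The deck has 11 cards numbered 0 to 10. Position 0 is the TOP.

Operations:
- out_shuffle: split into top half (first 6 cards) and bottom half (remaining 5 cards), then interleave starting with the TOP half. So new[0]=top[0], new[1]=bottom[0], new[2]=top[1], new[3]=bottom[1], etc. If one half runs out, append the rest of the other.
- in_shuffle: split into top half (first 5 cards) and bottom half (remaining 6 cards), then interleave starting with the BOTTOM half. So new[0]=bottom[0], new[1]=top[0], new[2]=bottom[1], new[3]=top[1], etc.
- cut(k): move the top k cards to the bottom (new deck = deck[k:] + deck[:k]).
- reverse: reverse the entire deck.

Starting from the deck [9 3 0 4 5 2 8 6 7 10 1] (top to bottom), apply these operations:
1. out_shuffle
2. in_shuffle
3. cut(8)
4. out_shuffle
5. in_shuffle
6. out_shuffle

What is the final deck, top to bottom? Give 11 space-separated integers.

Answer: 3 9 1 10 7 6 8 2 5 4 0

Derivation:
After op 1 (out_shuffle): [9 8 3 6 0 7 4 10 5 1 2]
After op 2 (in_shuffle): [7 9 4 8 10 3 5 6 1 0 2]
After op 3 (cut(8)): [1 0 2 7 9 4 8 10 3 5 6]
After op 4 (out_shuffle): [1 8 0 10 2 3 7 5 9 6 4]
After op 5 (in_shuffle): [3 1 7 8 5 0 9 10 6 2 4]
After op 6 (out_shuffle): [3 9 1 10 7 6 8 2 5 4 0]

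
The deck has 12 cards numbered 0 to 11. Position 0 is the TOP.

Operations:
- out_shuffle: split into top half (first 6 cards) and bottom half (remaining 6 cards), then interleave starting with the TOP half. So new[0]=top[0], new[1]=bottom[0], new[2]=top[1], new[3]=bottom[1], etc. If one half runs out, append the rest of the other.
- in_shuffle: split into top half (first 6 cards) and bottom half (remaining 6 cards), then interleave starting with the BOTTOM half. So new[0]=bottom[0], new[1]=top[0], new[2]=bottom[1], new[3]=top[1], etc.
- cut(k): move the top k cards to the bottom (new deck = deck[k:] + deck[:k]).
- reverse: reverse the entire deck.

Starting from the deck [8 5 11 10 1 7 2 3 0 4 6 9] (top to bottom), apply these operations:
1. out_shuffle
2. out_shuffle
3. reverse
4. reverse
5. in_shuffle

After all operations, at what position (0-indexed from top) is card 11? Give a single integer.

Answer: 4

Derivation:
After op 1 (out_shuffle): [8 2 5 3 11 0 10 4 1 6 7 9]
After op 2 (out_shuffle): [8 10 2 4 5 1 3 6 11 7 0 9]
After op 3 (reverse): [9 0 7 11 6 3 1 5 4 2 10 8]
After op 4 (reverse): [8 10 2 4 5 1 3 6 11 7 0 9]
After op 5 (in_shuffle): [3 8 6 10 11 2 7 4 0 5 9 1]
Card 11 is at position 4.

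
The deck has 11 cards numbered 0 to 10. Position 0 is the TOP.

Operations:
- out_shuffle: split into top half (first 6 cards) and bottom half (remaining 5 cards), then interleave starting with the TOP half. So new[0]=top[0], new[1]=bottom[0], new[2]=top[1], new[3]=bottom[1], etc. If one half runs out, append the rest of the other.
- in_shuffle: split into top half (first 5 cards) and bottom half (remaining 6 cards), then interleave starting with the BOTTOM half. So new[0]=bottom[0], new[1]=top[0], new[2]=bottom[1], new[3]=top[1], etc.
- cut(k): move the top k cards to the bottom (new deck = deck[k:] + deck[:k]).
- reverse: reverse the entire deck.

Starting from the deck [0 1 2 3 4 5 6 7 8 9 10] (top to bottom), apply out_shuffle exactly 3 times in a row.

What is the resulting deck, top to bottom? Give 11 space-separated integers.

After op 1 (out_shuffle): [0 6 1 7 2 8 3 9 4 10 5]
After op 2 (out_shuffle): [0 3 6 9 1 4 7 10 2 5 8]
After op 3 (out_shuffle): [0 7 3 10 6 2 9 5 1 8 4]

Answer: 0 7 3 10 6 2 9 5 1 8 4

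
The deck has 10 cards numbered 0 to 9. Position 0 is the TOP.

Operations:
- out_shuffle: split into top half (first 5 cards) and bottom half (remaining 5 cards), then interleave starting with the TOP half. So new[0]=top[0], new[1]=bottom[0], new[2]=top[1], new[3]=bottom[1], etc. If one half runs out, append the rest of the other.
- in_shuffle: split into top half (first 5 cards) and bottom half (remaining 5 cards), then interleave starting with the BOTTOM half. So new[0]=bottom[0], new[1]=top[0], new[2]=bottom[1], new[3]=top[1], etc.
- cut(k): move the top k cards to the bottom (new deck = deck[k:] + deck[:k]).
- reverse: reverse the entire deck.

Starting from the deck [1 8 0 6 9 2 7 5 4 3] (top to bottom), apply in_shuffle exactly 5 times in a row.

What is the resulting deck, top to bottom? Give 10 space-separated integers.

Answer: 3 4 5 7 2 9 6 0 8 1

Derivation:
After op 1 (in_shuffle): [2 1 7 8 5 0 4 6 3 9]
After op 2 (in_shuffle): [0 2 4 1 6 7 3 8 9 5]
After op 3 (in_shuffle): [7 0 3 2 8 4 9 1 5 6]
After op 4 (in_shuffle): [4 7 9 0 1 3 5 2 6 8]
After op 5 (in_shuffle): [3 4 5 7 2 9 6 0 8 1]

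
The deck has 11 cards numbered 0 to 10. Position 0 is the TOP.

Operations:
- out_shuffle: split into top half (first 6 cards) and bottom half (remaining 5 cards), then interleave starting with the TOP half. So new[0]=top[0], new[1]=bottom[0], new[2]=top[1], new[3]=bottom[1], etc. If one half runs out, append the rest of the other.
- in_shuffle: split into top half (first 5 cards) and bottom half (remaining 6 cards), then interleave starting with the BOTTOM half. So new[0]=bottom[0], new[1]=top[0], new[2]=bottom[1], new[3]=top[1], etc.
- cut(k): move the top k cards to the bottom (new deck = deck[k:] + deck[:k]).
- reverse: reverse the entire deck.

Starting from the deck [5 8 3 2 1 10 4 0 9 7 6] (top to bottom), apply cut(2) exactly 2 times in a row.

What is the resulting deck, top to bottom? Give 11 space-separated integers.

After op 1 (cut(2)): [3 2 1 10 4 0 9 7 6 5 8]
After op 2 (cut(2)): [1 10 4 0 9 7 6 5 8 3 2]

Answer: 1 10 4 0 9 7 6 5 8 3 2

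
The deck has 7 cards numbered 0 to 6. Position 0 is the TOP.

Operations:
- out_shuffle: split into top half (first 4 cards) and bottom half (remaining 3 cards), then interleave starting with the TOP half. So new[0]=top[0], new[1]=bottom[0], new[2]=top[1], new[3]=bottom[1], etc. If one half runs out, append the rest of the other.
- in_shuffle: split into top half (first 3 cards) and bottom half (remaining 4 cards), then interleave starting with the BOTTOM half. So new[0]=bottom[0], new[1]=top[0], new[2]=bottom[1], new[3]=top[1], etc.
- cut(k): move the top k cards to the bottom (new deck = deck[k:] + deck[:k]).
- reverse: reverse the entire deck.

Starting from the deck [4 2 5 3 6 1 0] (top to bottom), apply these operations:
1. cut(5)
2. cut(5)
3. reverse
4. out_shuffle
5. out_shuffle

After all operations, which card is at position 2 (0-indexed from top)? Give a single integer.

After op 1 (cut(5)): [1 0 4 2 5 3 6]
After op 2 (cut(5)): [3 6 1 0 4 2 5]
After op 3 (reverse): [5 2 4 0 1 6 3]
After op 4 (out_shuffle): [5 1 2 6 4 3 0]
After op 5 (out_shuffle): [5 4 1 3 2 0 6]
Position 2: card 1.

Answer: 1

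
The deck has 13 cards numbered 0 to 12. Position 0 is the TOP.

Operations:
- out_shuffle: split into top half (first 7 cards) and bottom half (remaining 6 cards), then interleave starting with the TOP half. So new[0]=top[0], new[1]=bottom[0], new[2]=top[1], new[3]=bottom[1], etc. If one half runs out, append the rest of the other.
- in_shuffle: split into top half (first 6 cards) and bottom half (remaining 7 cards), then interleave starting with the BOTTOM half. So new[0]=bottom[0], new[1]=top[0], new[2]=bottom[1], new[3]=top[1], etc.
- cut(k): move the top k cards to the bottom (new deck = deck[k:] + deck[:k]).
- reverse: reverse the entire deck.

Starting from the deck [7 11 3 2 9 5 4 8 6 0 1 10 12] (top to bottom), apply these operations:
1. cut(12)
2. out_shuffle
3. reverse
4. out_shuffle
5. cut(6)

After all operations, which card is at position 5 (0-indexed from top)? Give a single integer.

Answer: 12

Derivation:
After op 1 (cut(12)): [12 7 11 3 2 9 5 4 8 6 0 1 10]
After op 2 (out_shuffle): [12 4 7 8 11 6 3 0 2 1 9 10 5]
After op 3 (reverse): [5 10 9 1 2 0 3 6 11 8 7 4 12]
After op 4 (out_shuffle): [5 6 10 11 9 8 1 7 2 4 0 12 3]
After op 5 (cut(6)): [1 7 2 4 0 12 3 5 6 10 11 9 8]
Position 5: card 12.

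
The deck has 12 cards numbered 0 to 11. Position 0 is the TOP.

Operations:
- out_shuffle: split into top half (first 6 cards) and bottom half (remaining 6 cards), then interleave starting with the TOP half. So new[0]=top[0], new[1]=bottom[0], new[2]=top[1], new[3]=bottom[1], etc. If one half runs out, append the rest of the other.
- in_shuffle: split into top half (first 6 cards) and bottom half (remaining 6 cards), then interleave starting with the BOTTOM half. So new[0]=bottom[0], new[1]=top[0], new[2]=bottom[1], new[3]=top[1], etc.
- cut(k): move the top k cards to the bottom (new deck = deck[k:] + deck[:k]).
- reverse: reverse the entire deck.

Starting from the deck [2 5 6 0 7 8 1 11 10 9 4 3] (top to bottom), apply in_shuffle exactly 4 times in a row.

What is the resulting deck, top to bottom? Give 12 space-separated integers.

After op 1 (in_shuffle): [1 2 11 5 10 6 9 0 4 7 3 8]
After op 2 (in_shuffle): [9 1 0 2 4 11 7 5 3 10 8 6]
After op 3 (in_shuffle): [7 9 5 1 3 0 10 2 8 4 6 11]
After op 4 (in_shuffle): [10 7 2 9 8 5 4 1 6 3 11 0]

Answer: 10 7 2 9 8 5 4 1 6 3 11 0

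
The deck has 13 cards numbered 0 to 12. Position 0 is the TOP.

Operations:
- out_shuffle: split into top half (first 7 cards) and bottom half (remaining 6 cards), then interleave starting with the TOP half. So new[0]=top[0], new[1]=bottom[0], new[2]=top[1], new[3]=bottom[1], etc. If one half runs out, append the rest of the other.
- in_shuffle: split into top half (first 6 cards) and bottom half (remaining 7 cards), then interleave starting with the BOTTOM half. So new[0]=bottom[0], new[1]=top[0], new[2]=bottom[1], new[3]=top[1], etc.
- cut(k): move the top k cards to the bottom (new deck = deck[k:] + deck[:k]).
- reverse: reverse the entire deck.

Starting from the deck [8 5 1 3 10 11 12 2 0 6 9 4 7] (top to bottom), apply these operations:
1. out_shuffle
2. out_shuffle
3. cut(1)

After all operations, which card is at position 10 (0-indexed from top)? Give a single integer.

Answer: 12

Derivation:
After op 1 (out_shuffle): [8 2 5 0 1 6 3 9 10 4 11 7 12]
After op 2 (out_shuffle): [8 9 2 10 5 4 0 11 1 7 6 12 3]
After op 3 (cut(1)): [9 2 10 5 4 0 11 1 7 6 12 3 8]
Position 10: card 12.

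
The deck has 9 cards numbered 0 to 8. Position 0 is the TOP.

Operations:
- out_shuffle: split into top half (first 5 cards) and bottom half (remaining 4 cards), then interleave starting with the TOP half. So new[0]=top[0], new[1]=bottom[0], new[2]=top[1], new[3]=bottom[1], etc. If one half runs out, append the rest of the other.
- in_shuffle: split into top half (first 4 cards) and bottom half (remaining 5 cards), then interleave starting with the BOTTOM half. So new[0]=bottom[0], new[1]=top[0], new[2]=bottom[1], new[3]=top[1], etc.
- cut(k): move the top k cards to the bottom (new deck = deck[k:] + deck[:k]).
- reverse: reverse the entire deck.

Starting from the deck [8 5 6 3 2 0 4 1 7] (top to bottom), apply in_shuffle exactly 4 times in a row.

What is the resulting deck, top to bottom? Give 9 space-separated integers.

After op 1 (in_shuffle): [2 8 0 5 4 6 1 3 7]
After op 2 (in_shuffle): [4 2 6 8 1 0 3 5 7]
After op 3 (in_shuffle): [1 4 0 2 3 6 5 8 7]
After op 4 (in_shuffle): [3 1 6 4 5 0 8 2 7]

Answer: 3 1 6 4 5 0 8 2 7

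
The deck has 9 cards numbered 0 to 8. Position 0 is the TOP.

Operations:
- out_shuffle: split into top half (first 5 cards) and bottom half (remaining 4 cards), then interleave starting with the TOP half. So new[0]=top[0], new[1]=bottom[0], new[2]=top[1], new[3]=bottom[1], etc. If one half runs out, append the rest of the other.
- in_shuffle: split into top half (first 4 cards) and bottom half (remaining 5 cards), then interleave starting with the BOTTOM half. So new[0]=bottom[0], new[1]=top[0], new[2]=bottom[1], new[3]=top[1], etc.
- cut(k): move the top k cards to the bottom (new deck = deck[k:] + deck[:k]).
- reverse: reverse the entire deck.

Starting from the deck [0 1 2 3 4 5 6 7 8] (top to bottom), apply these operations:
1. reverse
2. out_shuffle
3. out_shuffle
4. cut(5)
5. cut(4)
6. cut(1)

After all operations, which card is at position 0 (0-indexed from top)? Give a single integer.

Answer: 1

Derivation:
After op 1 (reverse): [8 7 6 5 4 3 2 1 0]
After op 2 (out_shuffle): [8 3 7 2 6 1 5 0 4]
After op 3 (out_shuffle): [8 1 3 5 7 0 2 4 6]
After op 4 (cut(5)): [0 2 4 6 8 1 3 5 7]
After op 5 (cut(4)): [8 1 3 5 7 0 2 4 6]
After op 6 (cut(1)): [1 3 5 7 0 2 4 6 8]
Position 0: card 1.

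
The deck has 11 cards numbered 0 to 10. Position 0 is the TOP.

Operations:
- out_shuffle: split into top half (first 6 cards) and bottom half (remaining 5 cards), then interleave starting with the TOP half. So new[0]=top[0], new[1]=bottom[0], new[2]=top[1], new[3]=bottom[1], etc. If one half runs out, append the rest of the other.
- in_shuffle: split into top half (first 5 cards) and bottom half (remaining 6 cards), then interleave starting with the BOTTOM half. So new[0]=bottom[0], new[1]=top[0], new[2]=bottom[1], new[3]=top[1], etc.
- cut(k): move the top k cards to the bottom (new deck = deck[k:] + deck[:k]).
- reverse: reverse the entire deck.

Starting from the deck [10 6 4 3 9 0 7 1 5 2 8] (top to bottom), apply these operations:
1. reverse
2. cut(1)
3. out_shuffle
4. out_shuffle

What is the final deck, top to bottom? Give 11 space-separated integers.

Answer: 2 7 3 10 5 0 4 8 1 9 6

Derivation:
After op 1 (reverse): [8 2 5 1 7 0 9 3 4 6 10]
After op 2 (cut(1)): [2 5 1 7 0 9 3 4 6 10 8]
After op 3 (out_shuffle): [2 3 5 4 1 6 7 10 0 8 9]
After op 4 (out_shuffle): [2 7 3 10 5 0 4 8 1 9 6]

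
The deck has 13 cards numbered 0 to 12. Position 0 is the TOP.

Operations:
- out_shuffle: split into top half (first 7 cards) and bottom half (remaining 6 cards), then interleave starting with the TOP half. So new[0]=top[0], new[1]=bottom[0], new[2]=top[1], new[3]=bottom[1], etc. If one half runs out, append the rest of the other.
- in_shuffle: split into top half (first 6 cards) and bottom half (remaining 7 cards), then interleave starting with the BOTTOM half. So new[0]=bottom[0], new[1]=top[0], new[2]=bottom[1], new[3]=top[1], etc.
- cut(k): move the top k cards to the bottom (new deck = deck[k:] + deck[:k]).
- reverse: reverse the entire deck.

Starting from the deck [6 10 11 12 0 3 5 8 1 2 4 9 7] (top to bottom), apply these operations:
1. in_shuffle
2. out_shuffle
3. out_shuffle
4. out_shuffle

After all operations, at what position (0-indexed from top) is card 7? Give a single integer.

Answer: 5

Derivation:
After op 1 (in_shuffle): [5 6 8 10 1 11 2 12 4 0 9 3 7]
After op 2 (out_shuffle): [5 12 6 4 8 0 10 9 1 3 11 7 2]
After op 3 (out_shuffle): [5 9 12 1 6 3 4 11 8 7 0 2 10]
After op 4 (out_shuffle): [5 11 9 8 12 7 1 0 6 2 3 10 4]
Card 7 is at position 5.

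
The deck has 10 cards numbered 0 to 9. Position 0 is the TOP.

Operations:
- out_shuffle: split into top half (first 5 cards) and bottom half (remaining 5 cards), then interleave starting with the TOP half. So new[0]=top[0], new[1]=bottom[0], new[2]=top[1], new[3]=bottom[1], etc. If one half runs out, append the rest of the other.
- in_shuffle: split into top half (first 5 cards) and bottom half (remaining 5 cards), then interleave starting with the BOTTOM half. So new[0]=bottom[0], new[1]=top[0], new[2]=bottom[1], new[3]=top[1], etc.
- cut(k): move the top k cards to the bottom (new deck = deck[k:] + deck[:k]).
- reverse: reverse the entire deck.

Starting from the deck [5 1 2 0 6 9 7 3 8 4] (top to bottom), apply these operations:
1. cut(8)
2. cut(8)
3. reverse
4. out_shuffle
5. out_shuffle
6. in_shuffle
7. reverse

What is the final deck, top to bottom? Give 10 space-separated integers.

After op 1 (cut(8)): [8 4 5 1 2 0 6 9 7 3]
After op 2 (cut(8)): [7 3 8 4 5 1 2 0 6 9]
After op 3 (reverse): [9 6 0 2 1 5 4 8 3 7]
After op 4 (out_shuffle): [9 5 6 4 0 8 2 3 1 7]
After op 5 (out_shuffle): [9 8 5 2 6 3 4 1 0 7]
After op 6 (in_shuffle): [3 9 4 8 1 5 0 2 7 6]
After op 7 (reverse): [6 7 2 0 5 1 8 4 9 3]

Answer: 6 7 2 0 5 1 8 4 9 3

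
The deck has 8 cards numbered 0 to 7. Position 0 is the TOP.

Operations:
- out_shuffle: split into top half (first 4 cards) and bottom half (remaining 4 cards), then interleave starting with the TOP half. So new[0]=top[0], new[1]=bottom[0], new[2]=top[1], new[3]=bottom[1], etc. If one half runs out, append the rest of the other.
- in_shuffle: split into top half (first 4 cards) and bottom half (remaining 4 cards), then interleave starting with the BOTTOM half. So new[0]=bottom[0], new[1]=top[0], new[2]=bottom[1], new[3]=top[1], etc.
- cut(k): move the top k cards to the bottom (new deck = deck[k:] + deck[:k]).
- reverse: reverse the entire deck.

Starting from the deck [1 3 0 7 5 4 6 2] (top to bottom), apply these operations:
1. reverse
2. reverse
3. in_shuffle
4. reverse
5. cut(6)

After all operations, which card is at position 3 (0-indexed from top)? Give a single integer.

Answer: 2

Derivation:
After op 1 (reverse): [2 6 4 5 7 0 3 1]
After op 2 (reverse): [1 3 0 7 5 4 6 2]
After op 3 (in_shuffle): [5 1 4 3 6 0 2 7]
After op 4 (reverse): [7 2 0 6 3 4 1 5]
After op 5 (cut(6)): [1 5 7 2 0 6 3 4]
Position 3: card 2.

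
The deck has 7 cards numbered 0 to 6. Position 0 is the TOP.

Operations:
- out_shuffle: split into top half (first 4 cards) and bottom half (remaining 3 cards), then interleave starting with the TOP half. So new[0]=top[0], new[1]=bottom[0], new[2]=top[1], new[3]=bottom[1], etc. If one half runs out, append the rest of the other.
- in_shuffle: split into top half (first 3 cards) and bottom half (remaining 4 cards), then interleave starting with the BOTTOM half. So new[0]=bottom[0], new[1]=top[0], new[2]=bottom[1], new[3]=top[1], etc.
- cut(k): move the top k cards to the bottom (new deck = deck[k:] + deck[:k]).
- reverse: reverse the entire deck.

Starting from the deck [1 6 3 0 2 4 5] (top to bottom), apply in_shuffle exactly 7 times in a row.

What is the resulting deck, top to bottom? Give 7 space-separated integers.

Answer: 0 1 2 6 4 3 5

Derivation:
After op 1 (in_shuffle): [0 1 2 6 4 3 5]
After op 2 (in_shuffle): [6 0 4 1 3 2 5]
After op 3 (in_shuffle): [1 6 3 0 2 4 5]
After op 4 (in_shuffle): [0 1 2 6 4 3 5]
After op 5 (in_shuffle): [6 0 4 1 3 2 5]
After op 6 (in_shuffle): [1 6 3 0 2 4 5]
After op 7 (in_shuffle): [0 1 2 6 4 3 5]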